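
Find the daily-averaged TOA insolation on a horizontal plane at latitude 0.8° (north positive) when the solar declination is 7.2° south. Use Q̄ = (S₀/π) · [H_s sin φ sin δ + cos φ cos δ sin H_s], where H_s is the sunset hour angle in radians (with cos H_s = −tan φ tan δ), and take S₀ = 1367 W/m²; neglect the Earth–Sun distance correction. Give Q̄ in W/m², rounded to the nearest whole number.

430 W/m²

The sunset hour angle satisfies cos H_s = −tan φ tan δ = 0.0018, giving H_s = 89.90°. In radians, H_s = 1.5691.
H_s sin φ sin δ = 1.5691 × 0.0140 × -0.1253 = -0.0028.
cos φ cos δ sin H_s = 0.9999 × 0.9921 × 1.0000 = 0.9920.
Q̄ = (1367/π) × (-0.0028 + 0.9920) = 435.13 × 0.9892 = 430.43 W/m².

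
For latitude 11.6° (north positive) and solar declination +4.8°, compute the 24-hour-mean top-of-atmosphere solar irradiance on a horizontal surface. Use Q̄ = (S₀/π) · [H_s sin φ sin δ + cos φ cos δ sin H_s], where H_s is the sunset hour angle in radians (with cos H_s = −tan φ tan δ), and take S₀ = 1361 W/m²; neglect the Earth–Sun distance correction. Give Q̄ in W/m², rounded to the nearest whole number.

−tan φ tan δ = −(0.2053)(0.0840) = -0.0172; H_s = arccos(-0.0172) = 90.99°. In radians, H_s = 1.5881.
H_s sin φ sin δ = 1.5881 × 0.2011 × 0.0837 = 0.0267.
cos φ cos δ sin H_s = 0.9796 × 0.9965 × 0.9999 = 0.9761.
Q̄ = (1361/π) × (0.0267 + 0.9761) = 433.22 × 1.0028 = 434.43 W/m².

434 W/m²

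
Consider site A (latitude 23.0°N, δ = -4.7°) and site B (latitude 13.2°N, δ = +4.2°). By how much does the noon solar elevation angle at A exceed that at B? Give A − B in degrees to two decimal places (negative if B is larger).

A: 90° − |23.0 − (-4.7)| = 62.30°.
B: 90° − |13.2 − (4.2)| = 81.00°.
A − B = 62.30 − 81.00 = -18.70°.

-18.70°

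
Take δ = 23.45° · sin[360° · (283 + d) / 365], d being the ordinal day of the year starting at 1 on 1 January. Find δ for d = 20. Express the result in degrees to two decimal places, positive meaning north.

360 × (283 + 20) / 365 = 298.849°; sin(298.849°) = -0.8759.
δ = 23.45 × -0.8759 = -20.540° ≈ -20.54°.

-20.54°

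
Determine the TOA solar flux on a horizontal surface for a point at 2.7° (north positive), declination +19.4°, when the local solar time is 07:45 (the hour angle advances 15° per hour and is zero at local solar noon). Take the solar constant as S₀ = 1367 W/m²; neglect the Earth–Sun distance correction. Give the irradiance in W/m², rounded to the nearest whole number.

591 W/m²

Hour angle H = 15° × (7.75 − 12) = -63.75°.
With φ = 2.7°, δ = 19.4°, H = -63.75°: sin φ sin δ = 0.0156, cos φ cos δ cos H = 0.4167, so cos θ_z = 0.4323.
Top-of-atmosphere irradiance = S₀ cos θ_z = 1367 × 0.4323 = 590.95 W/m².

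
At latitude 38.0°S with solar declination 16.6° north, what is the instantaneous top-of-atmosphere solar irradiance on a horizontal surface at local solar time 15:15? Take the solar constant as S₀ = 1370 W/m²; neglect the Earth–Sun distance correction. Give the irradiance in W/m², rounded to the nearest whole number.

441 W/m²

Hour angle H = 15° × (15.25 − 12) = 48.75°.
With φ = -38.0°, δ = 16.6°, H = 48.75°: sin φ sin δ = -0.1759, cos φ cos δ cos H = 0.4979, so cos θ_z = 0.3220.
Top-of-atmosphere irradiance = S₀ cos θ_z = 1370 × 0.3220 = 441.14 W/m².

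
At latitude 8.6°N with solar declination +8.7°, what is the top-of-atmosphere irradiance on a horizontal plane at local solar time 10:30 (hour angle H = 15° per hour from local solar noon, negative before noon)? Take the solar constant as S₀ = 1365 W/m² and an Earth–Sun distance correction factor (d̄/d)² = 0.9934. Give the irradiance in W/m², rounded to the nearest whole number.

Hour angle H = 15° × (10.5 − 12) = -22.50°.
cos θ_z = sin(8.6°) sin(8.7°) + cos(8.6°) cos(8.7°) cos(-22.50°) = 0.0226 + 0.9030 = 0.9256.
Top-of-atmosphere irradiance = S₀ (d̄/d)² cos θ_z = 1365 × 0.9934 × 0.9256 = 1255.11 W/m².

1255 W/m²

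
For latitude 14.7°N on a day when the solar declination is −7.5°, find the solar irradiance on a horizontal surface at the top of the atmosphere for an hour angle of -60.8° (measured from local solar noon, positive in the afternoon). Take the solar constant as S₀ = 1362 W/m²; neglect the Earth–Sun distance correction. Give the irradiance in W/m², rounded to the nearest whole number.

cos θ_z = sin φ sin δ + cos φ cos δ cos H = (0.2538)(-0.1305) + (0.9673)(0.9914)(0.4879) = 0.4348.
Top-of-atmosphere irradiance = S₀ cos θ_z = 1362 × 0.4348 = 592.20 W/m².

592 W/m²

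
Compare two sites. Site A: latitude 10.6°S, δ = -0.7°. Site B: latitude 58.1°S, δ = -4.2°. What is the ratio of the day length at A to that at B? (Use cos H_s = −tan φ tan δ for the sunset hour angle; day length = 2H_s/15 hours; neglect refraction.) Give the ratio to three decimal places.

A: H_s = arccos(−tan -10.6° · tan -0.7°) = 90.13°, so 2H_s/15 = 12.0173 h.
B: H_s = arccos(−tan -58.1° · tan -4.2°) = 96.78°, so 2H_s/15 = 12.9040 h.
Ratio A/B = 12.0173 / 12.9040 = 0.9313.

0.931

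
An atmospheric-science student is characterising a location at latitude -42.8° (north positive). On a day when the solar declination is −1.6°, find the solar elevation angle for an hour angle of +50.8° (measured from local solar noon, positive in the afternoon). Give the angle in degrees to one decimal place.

cos θ_z = sin(-42.8°) sin(-1.6°) + cos(-42.8°) cos(-1.6°) cos(50.80°) = 0.0190 + 0.4636 = 0.4826.
θ_z = arccos(0.4826) = 61.14°, so the elevation is 90° − 61.14° = 28.86°.

28.9°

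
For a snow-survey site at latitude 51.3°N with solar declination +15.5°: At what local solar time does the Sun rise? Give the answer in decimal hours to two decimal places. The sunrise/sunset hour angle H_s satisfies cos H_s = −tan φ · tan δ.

4.65 h

−tan φ tan δ = −(1.2482)(0.2773) = -0.3461; H_s = arccos(-0.3461) = 110.25°.
Sunrise is at 12 − H_s/15 = 12 − 7.350 = 4.650 h local solar time.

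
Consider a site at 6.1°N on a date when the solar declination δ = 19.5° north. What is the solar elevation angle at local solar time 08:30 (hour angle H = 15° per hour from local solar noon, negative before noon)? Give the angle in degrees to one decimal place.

37.3°

Hour angle H = 15° × (8.5 − 12) = -52.50°.
With φ = 6.1°, δ = 19.5°, H = -52.50°: sin φ sin δ = 0.0355, cos φ cos δ cos H = 0.5706, so cos θ_z = 0.6061.
θ_z = arccos(0.6061) = 52.69°, so the elevation is 90° − 52.69° = 37.31°.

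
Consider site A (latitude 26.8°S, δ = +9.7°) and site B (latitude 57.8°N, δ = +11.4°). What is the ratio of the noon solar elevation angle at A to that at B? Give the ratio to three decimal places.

A: 90° − |-26.8 − (9.7)| = 53.50°.
B: 90° − |57.8 − (11.4)| = 43.60°.
Ratio A/B = 53.5000 / 43.6000 = 1.2271.

1.227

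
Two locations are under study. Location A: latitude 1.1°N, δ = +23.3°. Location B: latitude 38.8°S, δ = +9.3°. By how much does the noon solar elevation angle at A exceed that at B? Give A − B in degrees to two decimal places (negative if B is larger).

A: 90° − |1.1 − (23.3)| = 67.80°.
B: 90° − |-38.8 − (9.3)| = 41.90°.
A − B = 67.80 − 41.90 = 25.90°.

+25.90°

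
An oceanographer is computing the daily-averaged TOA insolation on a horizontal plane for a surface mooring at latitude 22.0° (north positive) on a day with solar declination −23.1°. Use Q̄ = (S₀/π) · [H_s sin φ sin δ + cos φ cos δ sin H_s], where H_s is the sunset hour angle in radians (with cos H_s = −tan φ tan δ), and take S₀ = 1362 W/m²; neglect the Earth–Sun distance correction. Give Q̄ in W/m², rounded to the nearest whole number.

The sunset hour angle satisfies cos H_s = −tan φ tan δ = 0.1723, giving H_s = 80.08°. In radians, H_s = 1.3977.
H_s sin φ sin δ = 1.3977 × 0.3746 × -0.3923 = -0.2054.
cos φ cos δ sin H_s = 0.9272 × 0.9198 × 0.9851 = 0.8401.
Q̄ = (1362/π) × (-0.2054 + 0.8401) = 433.54 × 0.6347 = 275.17 W/m².

275 W/m²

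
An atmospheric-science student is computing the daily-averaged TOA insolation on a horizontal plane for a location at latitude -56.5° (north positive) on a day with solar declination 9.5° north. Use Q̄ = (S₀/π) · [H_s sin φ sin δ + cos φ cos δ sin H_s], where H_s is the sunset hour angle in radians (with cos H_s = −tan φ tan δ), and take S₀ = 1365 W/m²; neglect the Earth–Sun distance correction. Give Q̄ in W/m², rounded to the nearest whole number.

−tan φ tan δ = −(-1.5108)(0.1673) = 0.2528; H_s = arccos(0.2528) = 75.36°. In radians, H_s = 1.3153.
H_s sin φ sin δ = 1.3153 × -0.8339 × 0.1650 = -0.1810.
cos φ cos δ sin H_s = 0.5519 × 0.9863 × 0.9675 = 0.5266.
Q̄ = (1365/π) × (-0.1810 + 0.5266) = 434.49 × 0.3456 = 150.16 W/m².

150 W/m²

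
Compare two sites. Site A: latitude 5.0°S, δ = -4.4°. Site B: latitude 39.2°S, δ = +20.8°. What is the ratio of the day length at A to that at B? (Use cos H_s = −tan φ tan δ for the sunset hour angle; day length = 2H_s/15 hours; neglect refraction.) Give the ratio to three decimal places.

A: H_s = arccos(−tan -5.0° · tan -4.4°) = 90.39°, so 2H_s/15 = 12.0520 h.
B: H_s = arccos(−tan -39.2° · tan 20.8°) = 71.95°, so 2H_s/15 = 9.5933 h.
Ratio A/B = 12.0520 / 9.5933 = 1.2563.

1.256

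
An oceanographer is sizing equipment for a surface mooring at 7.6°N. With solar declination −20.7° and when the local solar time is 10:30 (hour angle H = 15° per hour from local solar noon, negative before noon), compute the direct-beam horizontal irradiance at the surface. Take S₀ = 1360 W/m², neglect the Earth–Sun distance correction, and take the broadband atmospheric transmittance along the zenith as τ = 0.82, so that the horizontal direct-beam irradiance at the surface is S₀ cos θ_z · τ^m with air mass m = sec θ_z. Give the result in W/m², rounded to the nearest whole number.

Hour angle H = 15° × (10.5 − 12) = -22.50°.
cos θ_z = sin(7.6°) sin(-20.7°) + cos(7.6°) cos(-20.7°) cos(-22.50°) = -0.0467 + 0.8566 = 0.8099.
Air mass m = 1/cos θ_z = 1/0.8099 = 1.235; τ^m = 0.82^1.235 = 0.7826.
Surface direct beam = 1360 × 0.8099 × 0.7826 = 862.01 W/m².

862 W/m²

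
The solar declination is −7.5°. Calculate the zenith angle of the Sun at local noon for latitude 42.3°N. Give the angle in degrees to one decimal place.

At local solar noon the hour angle is zero, so the zenith angle is |φ − δ| = |42.3° − (-7.5°)| = 49.8°.

49.8°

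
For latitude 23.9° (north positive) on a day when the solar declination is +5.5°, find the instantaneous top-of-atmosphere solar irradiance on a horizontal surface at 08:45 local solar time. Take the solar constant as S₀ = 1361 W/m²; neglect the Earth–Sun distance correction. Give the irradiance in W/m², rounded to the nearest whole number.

Hour angle H = 15° × (8.75 − 12) = -48.75°.
cos θ_z = sin(23.9°) sin(5.5°) + cos(23.9°) cos(5.5°) cos(-48.75°) = 0.0388 + 0.6000 = 0.6388.
Top-of-atmosphere irradiance = S₀ cos θ_z = 1361 × 0.6388 = 869.41 W/m².

869 W/m²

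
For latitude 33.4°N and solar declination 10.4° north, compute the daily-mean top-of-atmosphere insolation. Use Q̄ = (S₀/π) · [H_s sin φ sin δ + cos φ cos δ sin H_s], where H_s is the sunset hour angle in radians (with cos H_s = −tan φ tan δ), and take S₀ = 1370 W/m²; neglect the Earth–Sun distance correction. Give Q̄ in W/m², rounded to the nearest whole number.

429 W/m²

cos H_s = −tan(33.4°) · tan(10.4°) = -0.1210, so H_s = arccos(-0.1210) = 96.95°. In radians, H_s = 1.6921.
H_s sin φ sin δ = 1.6921 × 0.5505 × 0.1805 = 0.1681.
cos φ cos δ sin H_s = 0.8348 × 0.9836 × 0.9927 = 0.8151.
Q̄ = (1370/π) × (0.1681 + 0.8151) = 436.08 × 0.9832 = 428.75 W/m².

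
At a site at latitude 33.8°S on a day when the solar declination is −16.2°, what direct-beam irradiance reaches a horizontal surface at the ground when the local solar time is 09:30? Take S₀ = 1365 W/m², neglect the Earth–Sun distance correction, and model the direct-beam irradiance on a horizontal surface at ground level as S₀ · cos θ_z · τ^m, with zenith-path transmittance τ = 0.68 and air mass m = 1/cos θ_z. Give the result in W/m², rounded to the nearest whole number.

Hour angle H = 15° × (9.5 − 12) = -37.50°.
cos θ_z = sin φ sin δ + cos φ cos δ cos H = (-0.5563)(-0.2790) + (0.8310)(0.9603)(0.7934) = 0.7883.
Air mass m = 1/cos θ_z = 1/0.7883 = 1.269; τ^m = 0.68^1.269 = 0.6130.
Surface direct beam = 1365 × 0.7883 × 0.6130 = 659.61 W/m².

660 W/m²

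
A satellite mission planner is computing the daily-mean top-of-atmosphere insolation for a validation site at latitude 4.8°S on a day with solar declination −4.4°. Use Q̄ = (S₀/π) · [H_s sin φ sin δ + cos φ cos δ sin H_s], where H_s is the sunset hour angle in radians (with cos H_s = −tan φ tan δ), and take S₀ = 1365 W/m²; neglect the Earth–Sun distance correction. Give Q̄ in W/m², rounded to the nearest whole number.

436 W/m²

−tan φ tan δ = −(-0.0840)(-0.0769) = -0.0065; H_s = arccos(-0.0065) = 90.37°. In radians, H_s = 1.5773.
H_s sin φ sin δ = 1.5773 × -0.0837 × -0.0767 = 0.0101.
cos φ cos δ sin H_s = 0.9965 × 0.9971 × 1.0000 = 0.9936.
Q̄ = (1365/π) × (0.0101 + 0.9936) = 434.49 × 1.0037 = 436.10 W/m².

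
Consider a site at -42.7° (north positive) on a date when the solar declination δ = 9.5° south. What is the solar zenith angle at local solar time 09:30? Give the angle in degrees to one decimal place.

46.6°

Hour angle H = 15° × (9.5 − 12) = -37.50°.
With φ = -42.7°, δ = -9.5°, H = -37.50°: sin φ sin δ = 0.1119, cos φ cos δ cos H = 0.5751, so cos θ_z = 0.6870.
θ_z = arccos(0.6870) = 46.61°.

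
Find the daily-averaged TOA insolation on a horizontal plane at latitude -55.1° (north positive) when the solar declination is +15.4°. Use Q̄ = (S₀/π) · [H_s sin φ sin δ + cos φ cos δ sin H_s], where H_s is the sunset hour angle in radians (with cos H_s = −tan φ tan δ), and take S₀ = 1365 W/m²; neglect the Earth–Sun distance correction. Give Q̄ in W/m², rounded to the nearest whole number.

110 W/m²

−tan φ tan δ = −(-1.4335)(0.2754) = 0.3948; H_s = arccos(0.3948) = 66.75°. In radians, H_s = 1.1650.
H_s sin φ sin δ = 1.1650 × -0.8202 × 0.2656 = -0.2538.
cos φ cos δ sin H_s = 0.5721 × 0.9641 × 0.9188 = 0.5068.
Q̄ = (1365/π) × (-0.2538 + 0.5068) = 434.49 × 0.2530 = 109.93 W/m².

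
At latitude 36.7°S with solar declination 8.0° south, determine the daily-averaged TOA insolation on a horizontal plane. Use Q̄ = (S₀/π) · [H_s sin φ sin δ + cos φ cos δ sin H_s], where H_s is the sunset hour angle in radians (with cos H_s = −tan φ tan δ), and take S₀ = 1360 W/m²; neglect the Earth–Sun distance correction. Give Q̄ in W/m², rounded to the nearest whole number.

−tan φ tan δ = −(-0.7454)(-0.1405) = -0.1047; H_s = arccos(-0.1047) = 96.01°. In radians, H_s = 1.6757.
H_s sin φ sin δ = 1.6757 × -0.5976 × -0.1392 = 0.1394.
cos φ cos δ sin H_s = 0.8018 × 0.9903 × 0.9945 = 0.7897.
Q̄ = (1360/π) × (0.1394 + 0.7897) = 432.90 × 0.9291 = 402.21 W/m².

402 W/m²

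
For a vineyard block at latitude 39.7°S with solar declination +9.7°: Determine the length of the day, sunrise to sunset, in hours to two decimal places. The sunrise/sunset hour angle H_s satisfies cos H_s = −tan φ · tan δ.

10.91 hours

cos H_s = −tan(-39.7°) · tan(9.7°) = 0.1419, so H_s = arccos(0.1419) = 81.84°.
Day length = 2 H_s / 15° h⁻¹ = 163.68° / 15 = 10.912 h.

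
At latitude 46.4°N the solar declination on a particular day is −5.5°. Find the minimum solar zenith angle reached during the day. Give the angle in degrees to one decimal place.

51.9°

At local solar noon the hour angle is zero, so the zenith angle is |φ − δ| = |46.4° − (-5.5°)| = 51.9°.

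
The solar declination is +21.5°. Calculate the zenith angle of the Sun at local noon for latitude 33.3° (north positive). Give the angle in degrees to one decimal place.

11.8°

At local solar noon the hour angle is zero, so the zenith angle is |φ − δ| = |33.3° − (21.5°)| = 11.8°.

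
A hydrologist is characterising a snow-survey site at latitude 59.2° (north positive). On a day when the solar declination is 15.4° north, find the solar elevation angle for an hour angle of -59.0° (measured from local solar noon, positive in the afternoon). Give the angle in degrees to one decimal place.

With φ = 59.2°, δ = 15.4°, H = -59.00°: sin φ sin δ = 0.2281, cos φ cos δ cos H = 0.2543, so cos θ_z = 0.4824.
θ_z = arccos(0.4824) = 61.16°, so the elevation is 90° − 61.16° = 28.84°.

28.8°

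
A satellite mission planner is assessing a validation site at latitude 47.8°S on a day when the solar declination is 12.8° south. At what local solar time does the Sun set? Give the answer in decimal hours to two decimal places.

The sunset hour angle satisfies cos H_s = −tan φ tan δ = -0.2506, giving H_s = 104.51°.
Sunset is at 12 + H_s/15 = 12 + 6.967 = 18.967 h local solar time.

18.97 h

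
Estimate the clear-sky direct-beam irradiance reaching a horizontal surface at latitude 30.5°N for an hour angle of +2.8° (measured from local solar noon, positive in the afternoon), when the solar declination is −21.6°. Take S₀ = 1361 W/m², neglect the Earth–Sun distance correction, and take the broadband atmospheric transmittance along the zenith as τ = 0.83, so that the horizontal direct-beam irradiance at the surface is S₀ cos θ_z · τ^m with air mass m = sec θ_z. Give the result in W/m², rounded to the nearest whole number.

616 W/m²

cos θ_z = sin(30.5°) sin(-21.6°) + cos(30.5°) cos(-21.6°) cos(2.80°) = -0.1868 + 0.8002 = 0.6134.
Air mass m = 1/cos θ_z = 1/0.6134 = 1.630; τ^m = 0.83^1.630 = 0.7381.
Surface direct beam = 1361 × 0.6134 × 0.7381 = 616.19 W/m².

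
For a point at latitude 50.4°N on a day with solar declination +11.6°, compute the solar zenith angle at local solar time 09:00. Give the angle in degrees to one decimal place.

53.4°

Hour angle H = 15° × (9 − 12) = -45.00°.
cos θ_z = sin φ sin δ + cos φ cos δ cos H = (0.7705)(0.2011) + (0.6374)(0.9796)(0.7071) = 0.5965.
θ_z = arccos(0.5965) = 53.38°.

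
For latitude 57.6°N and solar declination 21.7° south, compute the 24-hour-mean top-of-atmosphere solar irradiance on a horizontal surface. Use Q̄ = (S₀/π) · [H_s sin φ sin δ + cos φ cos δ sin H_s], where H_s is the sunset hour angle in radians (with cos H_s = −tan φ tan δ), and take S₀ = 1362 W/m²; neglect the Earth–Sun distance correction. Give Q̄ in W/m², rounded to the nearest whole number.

The sunset hour angle satisfies cos H_s = −tan φ tan δ = 0.6271, giving H_s = 51.16°. In radians, H_s = 0.8929.
H_s sin φ sin δ = 0.8929 × 0.8443 × -0.3697 = -0.2787.
cos φ cos δ sin H_s = 0.5358 × 0.9291 × 0.7789 = 0.3877.
Q̄ = (1362/π) × (-0.2787 + 0.3877) = 433.54 × 0.1090 = 47.26 W/m².

47 W/m²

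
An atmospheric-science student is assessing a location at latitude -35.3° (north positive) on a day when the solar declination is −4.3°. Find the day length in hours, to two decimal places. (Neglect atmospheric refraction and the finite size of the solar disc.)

−tan φ tan δ = −(-0.7080)(-0.0752) = -0.0532; H_s = arccos(-0.0532) = 93.05°.
Day length = 2 H_s / 15° h⁻¹ = 186.10° / 15 = 12.407 h.

12.41 hours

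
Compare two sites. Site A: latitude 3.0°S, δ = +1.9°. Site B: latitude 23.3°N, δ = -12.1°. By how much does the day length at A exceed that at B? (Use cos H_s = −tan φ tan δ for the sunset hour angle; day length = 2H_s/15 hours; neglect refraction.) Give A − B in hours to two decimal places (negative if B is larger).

+0.69 h

A: H_s = arccos(−tan -3.0° · tan 1.9°) = 89.90°, so 2H_s/15 = 11.9867 h.
B: H_s = arccos(−tan 23.3° · tan -12.1°) = 84.70°, so 2H_s/15 = 11.2933 h.
A − B = 11.9867 − 11.2933 = 0.6934 h.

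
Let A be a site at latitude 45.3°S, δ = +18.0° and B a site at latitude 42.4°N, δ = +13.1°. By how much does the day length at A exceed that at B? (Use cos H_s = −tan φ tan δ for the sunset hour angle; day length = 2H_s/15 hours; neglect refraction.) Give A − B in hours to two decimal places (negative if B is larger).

-4.19 h

A: H_s = arccos(−tan -45.3° · tan 18.0°) = 70.83°, so 2H_s/15 = 9.4440 h.
B: H_s = arccos(−tan 42.4° · tan 13.1°) = 102.27°, so 2H_s/15 = 13.6360 h.
A − B = 9.4440 − 13.6360 = -4.1920 h.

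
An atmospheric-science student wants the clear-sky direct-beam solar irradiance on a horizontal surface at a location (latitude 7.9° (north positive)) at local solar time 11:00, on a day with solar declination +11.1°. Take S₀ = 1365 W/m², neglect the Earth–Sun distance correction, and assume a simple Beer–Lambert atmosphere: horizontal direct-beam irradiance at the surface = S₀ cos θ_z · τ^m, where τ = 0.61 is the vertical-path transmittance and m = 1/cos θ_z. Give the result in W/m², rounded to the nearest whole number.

Hour angle H = 15° × (11 − 12) = -15.00°.
With φ = 7.9°, δ = 11.1°, H = -15.00°: sin φ sin δ = 0.0265, cos φ cos δ cos H = 0.9389, so cos θ_z = 0.9654.
Air mass m = 1/cos θ_z = 1/0.9654 = 1.036; τ^m = 0.61^1.036 = 0.5992.
Surface direct beam = 1365 × 0.9654 × 0.5992 = 789.61 W/m².

790 W/m²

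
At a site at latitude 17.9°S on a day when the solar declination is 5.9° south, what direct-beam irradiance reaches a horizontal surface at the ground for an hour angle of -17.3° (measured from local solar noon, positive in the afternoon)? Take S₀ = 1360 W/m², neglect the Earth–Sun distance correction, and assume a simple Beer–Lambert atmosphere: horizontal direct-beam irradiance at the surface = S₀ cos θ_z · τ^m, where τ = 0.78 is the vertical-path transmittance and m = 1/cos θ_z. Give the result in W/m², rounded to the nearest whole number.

975 W/m²

cos θ_z = sin(-17.9°) sin(-5.9°) + cos(-17.9°) cos(-5.9°) cos(-17.30°) = 0.0316 + 0.9037 = 0.9353.
Air mass m = 1/cos θ_z = 1/0.9353 = 1.069; τ^m = 0.78^1.069 = 0.7667.
Surface direct beam = 1360 × 0.9353 × 0.7667 = 975.25 W/m².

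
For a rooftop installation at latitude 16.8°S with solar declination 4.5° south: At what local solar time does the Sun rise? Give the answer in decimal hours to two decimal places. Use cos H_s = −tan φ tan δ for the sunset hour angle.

cos H_s = −tan(-16.8°) · tan(-4.5°) = -0.0238, so H_s = arccos(-0.0238) = 91.36°.
Sunrise is at 12 − H_s/15 = 12 − 6.091 = 5.909 h local solar time.

5.91 h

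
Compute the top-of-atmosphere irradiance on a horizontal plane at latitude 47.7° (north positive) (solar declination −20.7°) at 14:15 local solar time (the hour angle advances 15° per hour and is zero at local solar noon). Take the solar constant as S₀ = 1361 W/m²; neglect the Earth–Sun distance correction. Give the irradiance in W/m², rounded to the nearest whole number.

357 W/m²

Hour angle H = 15° × (14.25 − 12) = 33.75°.
cos θ_z = sin φ sin δ + cos φ cos δ cos H = (0.7396)(-0.3535) + (0.6730)(0.9354)(0.8315) = 0.2620.
Top-of-atmosphere irradiance = S₀ cos θ_z = 1361 × 0.2620 = 356.58 W/m².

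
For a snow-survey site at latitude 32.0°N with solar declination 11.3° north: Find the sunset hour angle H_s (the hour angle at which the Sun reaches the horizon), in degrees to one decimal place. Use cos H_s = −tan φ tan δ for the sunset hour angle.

−tan φ tan δ = −(0.6249)(0.1998) = -0.1249; H_s = arccos(-0.1249) = 97.17°.

97.2°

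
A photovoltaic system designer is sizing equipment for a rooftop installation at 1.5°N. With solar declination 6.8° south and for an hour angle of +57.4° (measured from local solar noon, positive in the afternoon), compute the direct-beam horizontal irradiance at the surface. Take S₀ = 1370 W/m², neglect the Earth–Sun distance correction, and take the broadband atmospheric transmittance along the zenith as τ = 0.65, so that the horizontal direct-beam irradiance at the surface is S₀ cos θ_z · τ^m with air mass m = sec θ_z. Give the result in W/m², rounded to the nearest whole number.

324 W/m²

cos θ_z = sin φ sin δ + cos φ cos δ cos H = (0.0262)(-0.1184) + (0.9997)(0.9930)(0.5388) = 0.5318.
Air mass m = 1/cos θ_z = 1/0.5318 = 1.880; τ^m = 0.65^1.880 = 0.4449.
Surface direct beam = 1370 × 0.5318 × 0.4449 = 324.14 W/m².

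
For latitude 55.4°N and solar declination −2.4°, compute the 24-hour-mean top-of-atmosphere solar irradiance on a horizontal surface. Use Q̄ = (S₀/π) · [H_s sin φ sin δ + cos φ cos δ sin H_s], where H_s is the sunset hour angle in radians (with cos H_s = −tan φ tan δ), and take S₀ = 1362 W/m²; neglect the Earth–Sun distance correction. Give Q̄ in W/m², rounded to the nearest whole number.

223 W/m²

cos H_s = −tan(55.4°) · tan(-2.4°) = 0.0608, so H_s = arccos(0.0608) = 86.51°. In radians, H_s = 1.5099.
H_s sin φ sin δ = 1.5099 × 0.8231 × -0.0419 = -0.0521.
cos φ cos δ sin H_s = 0.5678 × 0.9991 × 0.9981 = 0.5662.
Q̄ = (1362/π) × (-0.0521 + 0.5662) = 433.54 × 0.5141 = 222.88 W/m².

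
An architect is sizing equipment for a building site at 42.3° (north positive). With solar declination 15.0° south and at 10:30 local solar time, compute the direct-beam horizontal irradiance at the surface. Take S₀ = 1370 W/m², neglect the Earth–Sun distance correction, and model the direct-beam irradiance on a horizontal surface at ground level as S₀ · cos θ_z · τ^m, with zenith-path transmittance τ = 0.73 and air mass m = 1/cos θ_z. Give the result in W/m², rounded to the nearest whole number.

348 W/m²

Hour angle H = 15° × (10.5 − 12) = -22.50°.
cos θ_z = sin(42.3°) sin(-15.0°) + cos(42.3°) cos(-15.0°) cos(-22.50°) = -0.1742 + 0.6600 = 0.4858.
Air mass m = 1/cos θ_z = 1/0.4858 = 2.058; τ^m = 0.73^2.058 = 0.5233.
Surface direct beam = 1370 × 0.4858 × 0.5233 = 348.28 W/m².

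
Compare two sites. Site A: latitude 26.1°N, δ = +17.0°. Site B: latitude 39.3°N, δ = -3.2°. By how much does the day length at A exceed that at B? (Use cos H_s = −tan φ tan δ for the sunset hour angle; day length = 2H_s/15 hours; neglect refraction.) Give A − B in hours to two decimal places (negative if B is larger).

+1.50 h

A: H_s = arccos(−tan 26.1° · tan 17.0°) = 98.61°, so 2H_s/15 = 13.1480 h.
B: H_s = arccos(−tan 39.3° · tan -3.2°) = 87.38°, so 2H_s/15 = 11.6507 h.
A − B = 13.1480 − 11.6507 = 1.4973 h.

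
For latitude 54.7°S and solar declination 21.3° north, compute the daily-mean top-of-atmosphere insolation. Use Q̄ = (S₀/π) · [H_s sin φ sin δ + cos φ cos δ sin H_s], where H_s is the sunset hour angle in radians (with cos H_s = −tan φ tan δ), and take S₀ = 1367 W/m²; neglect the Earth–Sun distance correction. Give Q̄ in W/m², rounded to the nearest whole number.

68 W/m²

−tan φ tan δ = −(-1.4124)(0.3899) = 0.5507; H_s = arccos(0.5507) = 56.58°. In radians, H_s = 0.9875.
H_s sin φ sin δ = 0.9875 × -0.8161 × 0.3633 = -0.2928.
cos φ cos δ sin H_s = 0.5779 × 0.9317 × 0.8347 = 0.4494.
Q̄ = (1367/π) × (-0.2928 + 0.4494) = 435.13 × 0.1566 = 68.14 W/m².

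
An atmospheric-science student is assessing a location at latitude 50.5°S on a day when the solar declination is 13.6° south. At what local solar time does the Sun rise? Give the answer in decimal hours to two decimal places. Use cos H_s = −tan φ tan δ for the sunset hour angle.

4.86 h

−tan φ tan δ = −(-1.2131)(-0.2419) = -0.2934; H_s = arccos(-0.2934) = 107.06°.
Sunrise is at 12 − H_s/15 = 12 − 7.137 = 4.863 h local solar time.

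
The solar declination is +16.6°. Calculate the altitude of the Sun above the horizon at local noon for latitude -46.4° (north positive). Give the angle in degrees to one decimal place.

At local solar noon the hour angle is zero, so the elevation is 90° − |φ − δ| = 90° − |-46.4° − (16.6°)| = 90° − 63.0° = 27.0°.

27.0°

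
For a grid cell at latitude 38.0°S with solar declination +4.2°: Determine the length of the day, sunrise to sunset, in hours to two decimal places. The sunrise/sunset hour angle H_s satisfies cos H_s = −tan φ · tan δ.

−tan φ tan δ = −(-0.7813)(0.0734) = 0.0573; H_s = arccos(0.0573) = 86.72°.
Day length = 2 H_s / 15° h⁻¹ = 173.44° / 15 = 11.563 h.

11.56 hours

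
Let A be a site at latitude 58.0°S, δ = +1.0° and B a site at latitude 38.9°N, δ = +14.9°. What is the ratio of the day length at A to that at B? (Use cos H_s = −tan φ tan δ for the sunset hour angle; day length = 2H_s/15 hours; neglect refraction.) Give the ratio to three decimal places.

0.863

A: H_s = arccos(−tan -58.0° · tan 1.0°) = 88.40°, so 2H_s/15 = 11.7867 h.
B: H_s = arccos(−tan 38.9° · tan 14.9°) = 102.40°, so 2H_s/15 = 13.6533 h.
Ratio A/B = 11.7867 / 13.6533 = 0.8633.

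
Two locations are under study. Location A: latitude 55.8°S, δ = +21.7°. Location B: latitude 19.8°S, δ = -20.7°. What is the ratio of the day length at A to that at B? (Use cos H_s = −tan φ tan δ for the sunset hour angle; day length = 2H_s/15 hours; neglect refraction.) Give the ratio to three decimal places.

0.554

A: H_s = arccos(−tan -55.8° · tan 21.7°) = 54.16°, so 2H_s/15 = 7.2213 h.
B: H_s = arccos(−tan -19.8° · tan -20.7°) = 97.82°, so 2H_s/15 = 13.0427 h.
Ratio A/B = 7.2213 / 13.0427 = 0.5537.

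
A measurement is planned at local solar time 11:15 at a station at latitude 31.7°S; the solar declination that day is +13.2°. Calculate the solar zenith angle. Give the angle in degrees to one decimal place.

46.2°

Hour angle H = 15° × (11.25 − 12) = -11.25°.
With φ = -31.7°, δ = 13.2°, H = -11.25°: sin φ sin δ = -0.1200, cos φ cos δ cos H = 0.8124, so cos θ_z = 0.6924.
θ_z = arccos(0.6924) = 46.18°.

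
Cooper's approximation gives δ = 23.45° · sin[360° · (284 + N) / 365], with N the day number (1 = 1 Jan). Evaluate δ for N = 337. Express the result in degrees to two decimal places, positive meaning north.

-22.36°

360 × (284 + 337) / 365 = 612.493°; sin(612.493°) = -0.9537.
δ = 23.45 × -0.9537 = -22.364° ≈ -22.36°.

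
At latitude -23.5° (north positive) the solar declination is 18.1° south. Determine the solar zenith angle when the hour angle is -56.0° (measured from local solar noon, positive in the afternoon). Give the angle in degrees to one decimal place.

52.3°

With φ = -23.5°, δ = -18.1°, H = -56.00°: sin φ sin δ = 0.1239, cos φ cos δ cos H = 0.4874, so cos θ_z = 0.6113.
θ_z = arccos(0.6113) = 52.32°.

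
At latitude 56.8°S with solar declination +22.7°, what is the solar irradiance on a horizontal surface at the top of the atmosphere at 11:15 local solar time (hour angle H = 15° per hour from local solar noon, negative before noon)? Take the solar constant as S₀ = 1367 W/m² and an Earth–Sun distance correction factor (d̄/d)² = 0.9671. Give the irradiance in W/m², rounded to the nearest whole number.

Hour angle H = 15° × (11.25 − 12) = -11.25°.
cos θ_z = sin φ sin δ + cos φ cos δ cos H = (-0.8368)(0.3859) + (0.5476)(0.9225)(0.9808) = 0.1725.
Top-of-atmosphere irradiance = S₀ (d̄/d)² cos θ_z = 1367 × 0.9671 × 0.1725 = 228.05 W/m².

228 W/m²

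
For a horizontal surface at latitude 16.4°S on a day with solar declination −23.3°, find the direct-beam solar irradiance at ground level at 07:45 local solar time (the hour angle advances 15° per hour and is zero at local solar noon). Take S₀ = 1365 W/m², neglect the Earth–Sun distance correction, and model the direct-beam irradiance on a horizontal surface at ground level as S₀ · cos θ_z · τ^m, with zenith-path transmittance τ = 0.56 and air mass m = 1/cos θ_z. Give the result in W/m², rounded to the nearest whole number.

Hour angle H = 15° × (7.75 − 12) = -63.75°.
cos θ_z = sin(-16.4°) sin(-23.3°) + cos(-16.4°) cos(-23.3°) cos(-63.75°) = 0.1117 + 0.3897 = 0.5014.
Air mass m = 1/cos θ_z = 1/0.5014 = 1.994; τ^m = 0.56^1.994 = 0.3147.
Surface direct beam = 1365 × 0.5014 × 0.3147 = 215.38 W/m².

215 W/m²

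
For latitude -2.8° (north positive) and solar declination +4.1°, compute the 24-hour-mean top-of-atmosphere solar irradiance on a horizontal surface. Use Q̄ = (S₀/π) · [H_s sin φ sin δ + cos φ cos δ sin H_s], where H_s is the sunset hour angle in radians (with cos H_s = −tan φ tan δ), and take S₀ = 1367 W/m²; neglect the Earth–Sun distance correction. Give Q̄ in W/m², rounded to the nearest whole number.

−tan φ tan δ = −(-0.0489)(0.0717) = 0.0035; H_s = arccos(0.0035) = 89.80°. In radians, H_s = 1.5673.
H_s sin φ sin δ = 1.5673 × -0.0488 × 0.0715 = -0.0055.
cos φ cos δ sin H_s = 0.9988 × 0.9974 × 1.0000 = 0.9962.
Q̄ = (1367/π) × (-0.0055 + 0.9962) = 435.13 × 0.9907 = 431.08 W/m².

431 W/m²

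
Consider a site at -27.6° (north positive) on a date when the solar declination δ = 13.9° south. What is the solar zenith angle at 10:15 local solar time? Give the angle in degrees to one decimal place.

Hour angle H = 15° × (10.25 − 12) = -26.25°.
With φ = -27.6°, δ = -13.9°, H = -26.25°: sin φ sin δ = 0.1113, cos φ cos δ cos H = 0.7715, so cos θ_z = 0.8828.
θ_z = arccos(0.8828) = 28.02°.

28.0°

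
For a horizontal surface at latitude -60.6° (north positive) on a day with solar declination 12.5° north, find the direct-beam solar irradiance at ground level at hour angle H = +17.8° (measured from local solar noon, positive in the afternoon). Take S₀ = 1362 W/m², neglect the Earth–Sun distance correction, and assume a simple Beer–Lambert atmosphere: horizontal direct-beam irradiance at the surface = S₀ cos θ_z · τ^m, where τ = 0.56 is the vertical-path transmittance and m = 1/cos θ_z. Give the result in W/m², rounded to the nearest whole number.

42 W/m²

With φ = -60.6°, δ = 12.5°, H = 17.80°: sin φ sin δ = -0.1886, cos φ cos δ cos H = 0.4563, so cos θ_z = 0.2677.
Air mass m = 1/cos θ_z = 1/0.2677 = 3.736; τ^m = 0.56^3.736 = 0.1146.
Surface direct beam = 1362 × 0.2677 × 0.1146 = 41.78 W/m².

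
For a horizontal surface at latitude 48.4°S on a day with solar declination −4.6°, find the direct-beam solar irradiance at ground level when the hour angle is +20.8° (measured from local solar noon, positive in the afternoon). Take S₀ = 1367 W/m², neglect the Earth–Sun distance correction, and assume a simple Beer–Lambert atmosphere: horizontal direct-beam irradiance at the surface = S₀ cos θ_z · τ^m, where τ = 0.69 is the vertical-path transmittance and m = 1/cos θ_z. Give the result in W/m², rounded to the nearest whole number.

With φ = -48.4°, δ = -4.6°, H = 20.80°: sin φ sin δ = 0.0600, cos φ cos δ cos H = 0.6187, so cos θ_z = 0.6787.
Air mass m = 1/cos θ_z = 1/0.6787 = 1.473; τ^m = 0.69^1.473 = 0.5789.
Surface direct beam = 1367 × 0.6787 × 0.5789 = 537.09 W/m².

537 W/m²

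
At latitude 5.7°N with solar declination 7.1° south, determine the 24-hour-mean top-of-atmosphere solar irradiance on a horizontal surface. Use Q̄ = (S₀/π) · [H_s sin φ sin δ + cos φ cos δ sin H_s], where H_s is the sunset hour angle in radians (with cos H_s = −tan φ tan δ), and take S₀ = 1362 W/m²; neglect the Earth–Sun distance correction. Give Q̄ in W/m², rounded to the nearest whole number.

The sunset hour angle satisfies cos H_s = −tan φ tan δ = 0.0124, giving H_s = 89.29°. In radians, H_s = 1.5584.
H_s sin φ sin δ = 1.5584 × 0.0993 × -0.1236 = -0.0191.
cos φ cos δ sin H_s = 0.9951 × 0.9923 × 0.9999 = 0.9873.
Q̄ = (1362/π) × (-0.0191 + 0.9873) = 433.54 × 0.9682 = 419.75 W/m².

420 W/m²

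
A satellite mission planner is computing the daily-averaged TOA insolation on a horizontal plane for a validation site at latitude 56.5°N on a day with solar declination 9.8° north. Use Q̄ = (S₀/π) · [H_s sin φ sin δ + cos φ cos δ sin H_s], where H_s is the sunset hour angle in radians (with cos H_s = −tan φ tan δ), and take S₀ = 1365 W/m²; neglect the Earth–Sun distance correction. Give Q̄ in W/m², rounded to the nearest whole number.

341 W/m²

cos H_s = −tan(56.5°) · tan(9.8°) = -0.2610, so H_s = arccos(-0.2610) = 105.13°. In radians, H_s = 1.8349.
H_s sin φ sin δ = 1.8349 × 0.8339 × 0.1702 = 0.2604.
cos φ cos δ sin H_s = 0.5519 × 0.9854 × 0.9653 = 0.5250.
Q̄ = (1365/π) × (0.2604 + 0.5250) = 434.49 × 0.7854 = 341.25 W/m².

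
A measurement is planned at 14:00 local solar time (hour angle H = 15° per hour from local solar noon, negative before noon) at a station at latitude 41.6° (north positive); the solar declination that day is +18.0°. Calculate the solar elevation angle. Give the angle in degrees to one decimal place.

Hour angle H = 15° × (14 − 12) = 30.00°.
cos θ_z = sin φ sin δ + cos φ cos δ cos H = (0.6639)(0.3090) + (0.7478)(0.9511)(0.8660) = 0.8211.
θ_z = arccos(0.8211) = 34.80°, so the elevation is 90° − 34.80° = 55.20°.

55.2°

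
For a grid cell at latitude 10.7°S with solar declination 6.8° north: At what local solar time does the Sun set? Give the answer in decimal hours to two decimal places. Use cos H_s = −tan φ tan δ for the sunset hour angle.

cos H_s = −tan(-10.7°) · tan(6.8°) = 0.0225, so H_s = arccos(0.0225) = 88.71°.
Sunset is at 12 + H_s/15 = 12 + 5.914 = 17.914 h local solar time.

17.91 h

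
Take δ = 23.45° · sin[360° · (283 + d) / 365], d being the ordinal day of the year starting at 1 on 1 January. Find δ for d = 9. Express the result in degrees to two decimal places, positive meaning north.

360 × (283 + 9) / 365 = 288.000°; sin(288.000°) = -0.9511.
δ = 23.45 × -0.9511 = -22.303° ≈ -22.30°.

-22.30°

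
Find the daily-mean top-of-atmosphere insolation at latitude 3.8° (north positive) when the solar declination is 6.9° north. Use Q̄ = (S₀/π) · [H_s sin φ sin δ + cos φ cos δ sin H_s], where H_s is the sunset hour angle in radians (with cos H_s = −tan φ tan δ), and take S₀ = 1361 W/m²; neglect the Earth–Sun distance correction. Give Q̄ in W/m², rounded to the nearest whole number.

435 W/m²

The sunset hour angle satisfies cos H_s = −tan φ tan δ = -0.0080, giving H_s = 90.46°. In radians, H_s = 1.5788.
H_s sin φ sin δ = 1.5788 × 0.0663 × 0.1201 = 0.0126.
cos φ cos δ sin H_s = 0.9978 × 0.9928 × 1.0000 = 0.9906.
Q̄ = (1361/π) × (0.0126 + 0.9906) = 433.22 × 1.0032 = 434.61 W/m².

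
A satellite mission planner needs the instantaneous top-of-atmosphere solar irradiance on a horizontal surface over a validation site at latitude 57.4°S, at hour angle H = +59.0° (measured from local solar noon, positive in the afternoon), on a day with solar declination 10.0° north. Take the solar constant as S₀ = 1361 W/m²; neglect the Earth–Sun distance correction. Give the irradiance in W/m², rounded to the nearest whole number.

With φ = -57.4°, δ = 10.0°, H = 59.00°: sin φ sin δ = -0.1463, cos φ cos δ cos H = 0.2733, so cos θ_z = 0.1270.
Top-of-atmosphere irradiance = S₀ cos θ_z = 1361 × 0.1270 = 172.85 W/m².

173 W/m²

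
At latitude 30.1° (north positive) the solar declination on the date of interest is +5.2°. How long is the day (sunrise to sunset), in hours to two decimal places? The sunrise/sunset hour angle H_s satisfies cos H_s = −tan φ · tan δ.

The sunset hour angle satisfies cos H_s = −tan φ tan δ = -0.0528, giving H_s = 93.03°.
Day length = 2 H_s / 15° h⁻¹ = 186.06° / 15 = 12.404 h.

12.40 hours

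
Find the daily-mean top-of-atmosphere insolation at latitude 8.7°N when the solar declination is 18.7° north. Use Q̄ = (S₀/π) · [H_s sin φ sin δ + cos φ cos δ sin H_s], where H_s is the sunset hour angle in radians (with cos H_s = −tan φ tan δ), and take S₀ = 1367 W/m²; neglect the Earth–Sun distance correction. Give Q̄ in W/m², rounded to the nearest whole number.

cos H_s = −tan(8.7°) · tan(18.7°) = -0.0518, so H_s = arccos(-0.0518) = 92.97°. In radians, H_s = 1.6226.
H_s sin φ sin δ = 1.6226 × 0.1513 × 0.3206 = 0.0787.
cos φ cos δ sin H_s = 0.9885 × 0.9472 × 0.9987 = 0.9351.
Q̄ = (1367/π) × (0.0787 + 0.9351) = 435.13 × 1.0138 = 441.13 W/m².

441 W/m²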